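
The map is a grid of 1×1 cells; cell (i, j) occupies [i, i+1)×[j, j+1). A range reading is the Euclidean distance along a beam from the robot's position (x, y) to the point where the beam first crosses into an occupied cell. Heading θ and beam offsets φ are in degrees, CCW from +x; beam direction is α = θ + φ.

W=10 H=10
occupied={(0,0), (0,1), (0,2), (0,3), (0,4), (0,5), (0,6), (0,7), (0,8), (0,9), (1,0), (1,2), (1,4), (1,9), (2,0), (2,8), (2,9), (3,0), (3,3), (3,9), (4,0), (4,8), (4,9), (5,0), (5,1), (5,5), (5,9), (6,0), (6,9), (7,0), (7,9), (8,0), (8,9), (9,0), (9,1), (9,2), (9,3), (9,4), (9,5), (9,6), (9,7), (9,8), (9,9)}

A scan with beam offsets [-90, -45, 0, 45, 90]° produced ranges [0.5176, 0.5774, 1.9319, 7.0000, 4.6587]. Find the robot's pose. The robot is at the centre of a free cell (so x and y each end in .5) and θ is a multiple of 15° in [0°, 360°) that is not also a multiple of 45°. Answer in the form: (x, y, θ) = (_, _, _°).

(x, y, θ) = (8.5, 2.5, 75°)

The pose lattice has 57·16 = 912 candidates. Test each by forward raycasting.
  (6.5, 4.5, 165°): beam 1 = 4.6587 ≠ 0.5176 ✗
  (6.5, 7.5, 255°): beam 1 = 1.9319 ≠ 0.5176 ✗
  (3.5, 2.5, 60°): beam 1 = 1.7321 ≠ 0.5176 ✗
  …
  (8.5, 2.5, 75°): r_1=0.5176, r_2=0.5774, r_3=1.9319, r_4=7.0000, r_5=4.6587 — all match ✓
Only this pose fits every beam.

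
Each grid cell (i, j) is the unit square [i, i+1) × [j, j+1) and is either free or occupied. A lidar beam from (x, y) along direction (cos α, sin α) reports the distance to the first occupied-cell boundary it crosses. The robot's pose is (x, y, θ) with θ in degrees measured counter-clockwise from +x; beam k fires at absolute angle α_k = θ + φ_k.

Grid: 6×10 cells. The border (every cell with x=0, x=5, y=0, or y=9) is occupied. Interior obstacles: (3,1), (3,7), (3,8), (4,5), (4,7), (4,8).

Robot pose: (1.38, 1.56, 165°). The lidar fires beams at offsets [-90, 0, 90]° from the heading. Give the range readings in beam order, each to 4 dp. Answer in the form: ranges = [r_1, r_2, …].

beam 1: φ=-90°, α=75°
  cosα=0.2588 sinα=0.9659 | (1,1) | tMaxX 2.3955 tMaxY 0.4555 | tΔX 3.8637 tΔY 1.0353
    t=0.4555 [y] (1,2)
    t=1.4908 [y] (1,3)
    t=2.3955 [x] (2,3)
    t=2.5261 [y] (2,4)
    t=3.5614 [y] (2,5)
    t=4.5966 [y] (2,6)
    t=5.6319 [y] (2,7)
    t=6.2592 [x] (3,7) — stop
  → r_1 = 6.2592
beam 2: φ=0°, α=165°
  cosα=-0.9659 sinα=0.2588 | (1,1) | tMaxX 0.3934 tMaxY 1.7000 | tΔX 1.0353 tΔY 3.8637
    t=0.3934 [x] (0,1) — stop
  → r_2 = 0.3934
beam 3: φ=90°, α=255°
  cosα=-0.2588 sinα=-0.9659 | (1,1) | tMaxX 1.4682 tMaxY 0.5798 | tΔX 3.8637 tΔY 1.0353
    t=0.5798 [y] (1,0) — stop
  → r_3 = 0.5798

ranges = [6.2592, 0.3934, 0.5798]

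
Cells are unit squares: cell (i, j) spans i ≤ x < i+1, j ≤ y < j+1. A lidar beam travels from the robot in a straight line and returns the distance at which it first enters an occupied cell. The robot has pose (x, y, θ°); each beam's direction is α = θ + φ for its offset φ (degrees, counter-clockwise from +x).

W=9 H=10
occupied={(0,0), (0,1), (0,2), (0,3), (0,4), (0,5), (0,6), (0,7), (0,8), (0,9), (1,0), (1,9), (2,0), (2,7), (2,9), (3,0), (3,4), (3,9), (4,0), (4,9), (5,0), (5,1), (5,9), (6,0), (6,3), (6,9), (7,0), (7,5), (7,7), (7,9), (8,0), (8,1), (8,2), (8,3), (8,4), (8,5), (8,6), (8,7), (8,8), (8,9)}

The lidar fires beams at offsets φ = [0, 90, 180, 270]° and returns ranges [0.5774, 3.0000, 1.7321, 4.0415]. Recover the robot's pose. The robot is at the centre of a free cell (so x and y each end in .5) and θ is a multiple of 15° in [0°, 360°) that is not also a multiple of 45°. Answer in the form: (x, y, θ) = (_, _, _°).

(x, y, θ) = (2.5, 4.5, 30°)

Candidates: 50 free-cell centres × 16 headings = 800 poses. Raycast each; keep the one whose scan matches to 4 dp.
  (6.5, 5.5, 195°): beam 1 = 2.5882 ≠ 0.5774 ✗
  (1.5, 3.5, 300°): beam 1 = 2.8868 ≠ 0.5774 ✗
  (2.5, 6.5, 60°): beam 2 = 1.7321 ≠ 3.0000 ✗
  …
  (2.5, 4.5, 30°): r_1=0.5774, r_2=3.0000, r_3=1.7321, r_4=4.0415 — all match ✓
Only this pose fits every beam.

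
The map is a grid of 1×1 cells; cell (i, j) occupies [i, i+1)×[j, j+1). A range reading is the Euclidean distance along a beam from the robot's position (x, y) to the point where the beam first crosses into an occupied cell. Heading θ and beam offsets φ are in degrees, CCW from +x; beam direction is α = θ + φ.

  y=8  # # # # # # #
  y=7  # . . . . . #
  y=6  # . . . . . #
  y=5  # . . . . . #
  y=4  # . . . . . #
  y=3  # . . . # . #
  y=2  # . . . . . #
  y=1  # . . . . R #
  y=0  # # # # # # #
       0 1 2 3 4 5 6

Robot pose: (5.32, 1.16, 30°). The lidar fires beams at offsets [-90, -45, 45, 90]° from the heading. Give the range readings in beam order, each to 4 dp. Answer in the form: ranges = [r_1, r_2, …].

beam 1: φ=-90°, α=300°
  dir = (cos 300°, sin 300°) = (0.5000, -0.8660); from cell (5,1)
  next x-line at t=1.3600, next y-line at t=0.1848; Δt_x=2.0000, Δt_y=1.1547
    y: enter (5,0) at t=0.1848 ← occupied
  → r_1 = 0.1848
beam 2: φ=-45°, α=345°
  dir = (cos 345°, sin 345°) = (0.9659, -0.2588); from cell (5,1)
  next x-line at t=0.7040, next y-line at t=0.6182; Δt_x=1.0353, Δt_y=3.8637
    y: enter (5,0) at t=0.6182 ← occupied
  → r_2 = 0.6182
beam 3: φ=45°, α=75°
  dir = (cos 75°, sin 75°) = (0.2588, 0.9659); from cell (5,1)
  next x-line at t=2.6273, next y-line at t=0.8696; Δt_x=3.8637, Δt_y=1.0353
    y: enter (5,2) at t=0.8696
    y: enter (5,3) at t=1.9049
    x: enter (6,3) at t=2.6273 ← occupied
  → r_3 = 2.6273
beam 4: φ=90°, α=120°
  dir = (cos 120°, sin 120°) = (-0.5000, 0.8660); from cell (5,1)
  next x-line at t=0.6400, next y-line at t=0.9699; Δt_x=2.0000, Δt_y=1.1547
    x: enter (4,1) at t=0.6400
    y: enter (4,2) at t=0.9699
    y: enter (4,3) at t=2.1246 ← occupied
  → r_4 = 2.1246

ranges = [0.1848, 0.6182, 2.6273, 2.1246]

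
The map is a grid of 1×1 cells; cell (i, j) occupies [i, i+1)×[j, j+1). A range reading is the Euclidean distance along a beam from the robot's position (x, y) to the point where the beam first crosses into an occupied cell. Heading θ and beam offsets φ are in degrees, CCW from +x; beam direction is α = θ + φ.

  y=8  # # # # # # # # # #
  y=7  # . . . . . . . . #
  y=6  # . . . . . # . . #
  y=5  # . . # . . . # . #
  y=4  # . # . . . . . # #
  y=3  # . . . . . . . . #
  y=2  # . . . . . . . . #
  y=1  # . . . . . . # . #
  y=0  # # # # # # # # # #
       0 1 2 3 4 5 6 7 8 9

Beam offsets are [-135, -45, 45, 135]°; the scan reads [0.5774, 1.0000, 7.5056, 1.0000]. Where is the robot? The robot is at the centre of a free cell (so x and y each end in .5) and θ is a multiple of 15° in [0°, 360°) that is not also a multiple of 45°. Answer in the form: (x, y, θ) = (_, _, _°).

(x, y, θ) = (5.5, 7.5, 195°)

Enumerate (i+0.5, j+0.5, θ) over the 50 free cells and 16 admissible headings. For each, cast all 4 beams and compare to the given ranges.
  (3.5, 6.5, 15°): beam 2 = 6.3509 ≠ 1.0000 ✗
  (8.5, 3.5, 105°): beam 2 = 0.5774 ≠ 1.0000 ✗
  (7.5, 6.5, 105°): beam 1 = 1.7321 ≠ 0.5774 ✗
  (7.5, 3.5, 255°): beam 1 = 2.8868 ≠ 0.5774 ✗
  …
  (5.5, 7.5, 195°): r_1=0.5774, r_2=1.0000, r_3=7.5056, r_4=1.0000 — all match ✓
Unique over the lattice → pose = (5.5, 7.5, 195°).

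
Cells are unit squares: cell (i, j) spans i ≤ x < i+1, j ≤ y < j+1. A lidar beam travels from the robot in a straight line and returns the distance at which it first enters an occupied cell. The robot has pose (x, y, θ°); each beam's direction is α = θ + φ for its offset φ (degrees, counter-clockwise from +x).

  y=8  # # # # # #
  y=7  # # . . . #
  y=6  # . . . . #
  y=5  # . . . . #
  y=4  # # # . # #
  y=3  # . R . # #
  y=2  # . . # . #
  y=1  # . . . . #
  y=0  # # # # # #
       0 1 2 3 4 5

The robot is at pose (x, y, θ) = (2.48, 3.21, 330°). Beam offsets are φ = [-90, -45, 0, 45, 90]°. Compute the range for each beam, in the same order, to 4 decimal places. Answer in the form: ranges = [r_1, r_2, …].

ranges = [2.5519, 2.2880, 0.6004, 1.5736, 0.9122]

beam 1: φ=-90°, α=240°
  dir = (cos 240°, sin 240°) = (-0.5000, -0.8660); from cell (2,3)
  next x-line at t=0.9600, next y-line at t=0.2425; Δt_x=2.0000, Δt_y=1.1547
    y: enter (2,2) at t=0.2425
    x: enter (1,2) at t=0.9600
    y: enter (1,1) at t=1.3972
    y: enter (1,0) at t=2.5519 ← occupied
  → r_1 = 2.5519
beam 2: φ=-45°, α=285°
  dir = (cos 285°, sin 285°) = (0.2588, -0.9659); from cell (2,3)
  next x-line at t=2.0091, next y-line at t=0.2174; Δt_x=3.8637, Δt_y=1.0353
    y: enter (2,2) at t=0.2174
    y: enter (2,1) at t=1.2527
    x: enter (3,1) at t=2.0091
    y: enter (3,0) at t=2.2880 ← occupied
  → r_2 = 2.2880
beam 3: φ=0°, α=330°
  dir = (cos 330°, sin 330°) = (0.8660, -0.5000); from cell (2,3)
  next x-line at t=0.6004, next y-line at t=0.4200; Δt_x=1.1547, Δt_y=2.0000
    y: enter (2,2) at t=0.4200
    x: enter (3,2) at t=0.6004 ← occupied
  → r_3 = 0.6004
beam 4: φ=45°, α=15°
  dir = (cos 15°, sin 15°) = (0.9659, 0.2588); from cell (2,3)
  next x-line at t=0.5383, next y-line at t=3.0523; Δt_x=1.0353, Δt_y=3.8637
    x: enter (3,3) at t=0.5383
    x: enter (4,3) at t=1.5736 ← occupied
  → r_4 = 1.5736
beam 5: φ=90°, α=60°
  dir = (cos 60°, sin 60°) = (0.5000, 0.8660); from cell (2,3)
  next x-line at t=1.0400, next y-line at t=0.9122; Δt_x=2.0000, Δt_y=1.1547
    y: enter (2,4) at t=0.9122 ← occupied
  → r_5 = 0.9122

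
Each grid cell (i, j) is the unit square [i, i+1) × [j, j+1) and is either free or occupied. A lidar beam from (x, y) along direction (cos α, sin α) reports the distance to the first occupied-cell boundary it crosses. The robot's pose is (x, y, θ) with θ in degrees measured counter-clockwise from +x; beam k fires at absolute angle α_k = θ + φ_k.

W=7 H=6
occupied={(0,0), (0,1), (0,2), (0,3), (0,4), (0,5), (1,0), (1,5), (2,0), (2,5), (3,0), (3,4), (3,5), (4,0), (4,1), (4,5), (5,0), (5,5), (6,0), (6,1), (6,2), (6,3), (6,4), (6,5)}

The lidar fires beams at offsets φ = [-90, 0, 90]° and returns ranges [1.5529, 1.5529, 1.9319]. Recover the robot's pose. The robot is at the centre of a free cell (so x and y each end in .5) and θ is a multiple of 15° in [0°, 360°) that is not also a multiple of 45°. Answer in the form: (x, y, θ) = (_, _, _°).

(x, y, θ) = (2.5, 2.5, 255°)

Enumerate (i+0.5, j+0.5, θ) over the 18 free cells and 16 admissible headings. For each, cast all 3 beams and compare to the given ranges.
  (2.5, 4.5, 195°): beam 1 = 0.5176 ≠ 1.5529 ✗
  (3.5, 1.5, 240°): beam 1 = 2.8868 ≠ 1.5529 ✗
  (3.5, 2.5, 210°): beam 1 = 2.8868 ≠ 1.5529 ✗
  …
  (2.5, 2.5, 255°): r_1=1.5529, r_2=1.5529, r_3=1.9319 — all match ✓
Unique over the lattice → pose = (2.5, 2.5, 255°).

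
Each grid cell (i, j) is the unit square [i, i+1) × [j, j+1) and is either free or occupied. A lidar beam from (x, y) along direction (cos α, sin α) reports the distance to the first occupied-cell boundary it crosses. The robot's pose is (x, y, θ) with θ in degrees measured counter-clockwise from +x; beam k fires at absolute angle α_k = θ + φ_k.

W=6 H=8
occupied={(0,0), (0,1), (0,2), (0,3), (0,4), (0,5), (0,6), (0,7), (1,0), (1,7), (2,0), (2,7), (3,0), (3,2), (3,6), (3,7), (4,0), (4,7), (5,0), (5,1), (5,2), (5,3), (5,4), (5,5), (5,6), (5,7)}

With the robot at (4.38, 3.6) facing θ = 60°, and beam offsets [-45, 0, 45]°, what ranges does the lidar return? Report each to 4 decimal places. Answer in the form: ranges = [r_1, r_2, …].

ranges = [0.6419, 1.2400, 2.4847]

beam 1: φ=-45°, α=15°
  cosα=0.9659 sinα=0.2588 | (4,3) | tMaxX 0.6419 tMaxY 1.5455 | tΔX 1.0353 tΔY 3.8637
    t=0.6419 [x] (5,3) — stop
  → r_1 = 0.6419
beam 2: φ=0°, α=60°
  cosα=0.5000 sinα=0.8660 | (4,3) | tMaxX 1.2400 tMaxY 0.4619 | tΔX 2.0000 tΔY 1.1547
    t=0.4619 [y] (4,4)
    t=1.2400 [x] (5,4) — stop
  → r_2 = 1.2400
beam 3: φ=45°, α=105°
  cosα=-0.2588 sinα=0.9659 | (4,3) | tMaxX 1.4682 tMaxY 0.4141 | tΔX 3.8637 tΔY 1.0353
    t=0.4141 [y] (4,4)
    t=1.4494 [y] (4,5)
    t=1.4682 [x] (3,5)
    t=2.4847 [y] (3,6) — stop
  → r_3 = 2.4847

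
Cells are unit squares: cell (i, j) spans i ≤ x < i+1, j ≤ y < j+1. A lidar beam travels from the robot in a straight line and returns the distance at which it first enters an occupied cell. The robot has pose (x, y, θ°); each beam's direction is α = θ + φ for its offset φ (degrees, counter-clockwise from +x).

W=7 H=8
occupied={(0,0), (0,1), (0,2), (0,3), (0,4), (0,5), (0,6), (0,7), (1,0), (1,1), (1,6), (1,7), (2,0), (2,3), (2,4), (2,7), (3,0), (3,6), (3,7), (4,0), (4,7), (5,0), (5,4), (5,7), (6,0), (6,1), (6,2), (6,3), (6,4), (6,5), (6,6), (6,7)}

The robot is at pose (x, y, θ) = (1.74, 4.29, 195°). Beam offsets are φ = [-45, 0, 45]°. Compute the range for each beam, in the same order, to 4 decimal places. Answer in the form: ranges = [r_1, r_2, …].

beam 1: φ=-45°, α=150°
  d=(-0.8660,0.5000)  start (1,4)  tX=0.8545 tY=1.4200  stride 1/|dx|=1.1547 1/|dy|=2.0000
    cross x-line → (0,4), t=0.8545 (wall)
  → r_1 = 0.8545
beam 2: φ=0°, α=195°
  d=(-0.9659,-0.2588)  start (1,4)  tX=0.7661 tY=1.1205  stride 1/|dx|=1.0353 1/|dy|=3.8637
    cross x-line → (0,4), t=0.7661 (wall)
  → r_2 = 0.7661
beam 3: φ=45°, α=240°
  d=(-0.5000,-0.8660)  start (1,4)  tX=1.4800 tY=0.3349  stride 1/|dx|=2.0000 1/|dy|=1.1547
    cross y-line → (1,3), t=0.3349
    cross x-line → (0,3), t=1.4800 (wall)
  → r_3 = 1.4800

ranges = [0.8545, 0.7661, 1.4800]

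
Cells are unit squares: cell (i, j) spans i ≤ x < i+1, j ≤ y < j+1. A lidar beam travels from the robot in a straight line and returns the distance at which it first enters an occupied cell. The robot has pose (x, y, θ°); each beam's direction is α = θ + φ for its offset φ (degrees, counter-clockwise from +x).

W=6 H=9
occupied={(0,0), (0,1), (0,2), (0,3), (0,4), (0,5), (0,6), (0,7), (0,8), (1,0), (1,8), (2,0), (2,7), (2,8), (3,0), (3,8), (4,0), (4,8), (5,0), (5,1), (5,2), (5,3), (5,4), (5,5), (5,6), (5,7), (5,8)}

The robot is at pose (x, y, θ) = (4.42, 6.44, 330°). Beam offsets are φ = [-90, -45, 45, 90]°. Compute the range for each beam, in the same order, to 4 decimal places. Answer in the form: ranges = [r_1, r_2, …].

beam 1: φ=-90°, α=240°
  dir = (cos 240°, sin 240°) = (-0.5000, -0.8660); from cell (4,6)
  next x-line at t=0.8400, next y-line at t=0.5081; Δt_x=2.0000, Δt_y=1.1547
    y: enter (4,5) at t=0.5081
    x: enter (3,5) at t=0.8400
    y: enter (3,4) at t=1.6628
    y: enter (3,3) at t=2.8175
    x: enter (2,3) at t=2.8400
    y: enter (2,2) at t=3.9722
    x: enter (1,2) at t=4.8400
    y: enter (1,1) at t=5.1269
    y: enter (1,0) at t=6.2816 ← occupied
  → r_1 = 6.2816
beam 2: φ=-45°, α=285°
  dir = (cos 285°, sin 285°) = (0.2588, -0.9659); from cell (4,6)
  next x-line at t=2.2409, next y-line at t=0.4555; Δt_x=3.8637, Δt_y=1.0353
    y: enter (4,5) at t=0.4555
    y: enter (4,4) at t=1.4908
    x: enter (5,4) at t=2.2409 ← occupied
  → r_2 = 2.2409
beam 3: φ=45°, α=15°
  dir = (cos 15°, sin 15°) = (0.9659, 0.2588); from cell (4,6)
  next x-line at t=0.6005, next y-line at t=2.1637; Δt_x=1.0353, Δt_y=3.8637
    x: enter (5,6) at t=0.6005 ← occupied
  → r_3 = 0.6005
beam 4: φ=90°, α=60°
  dir = (cos 60°, sin 60°) = (0.5000, 0.8660); from cell (4,6)
  next x-line at t=1.1600, next y-line at t=0.6466; Δt_x=2.0000, Δt_y=1.1547
    y: enter (4,7) at t=0.6466
    x: enter (5,7) at t=1.1600 ← occupied
  → r_4 = 1.1600

ranges = [6.2816, 2.2409, 0.6005, 1.1600]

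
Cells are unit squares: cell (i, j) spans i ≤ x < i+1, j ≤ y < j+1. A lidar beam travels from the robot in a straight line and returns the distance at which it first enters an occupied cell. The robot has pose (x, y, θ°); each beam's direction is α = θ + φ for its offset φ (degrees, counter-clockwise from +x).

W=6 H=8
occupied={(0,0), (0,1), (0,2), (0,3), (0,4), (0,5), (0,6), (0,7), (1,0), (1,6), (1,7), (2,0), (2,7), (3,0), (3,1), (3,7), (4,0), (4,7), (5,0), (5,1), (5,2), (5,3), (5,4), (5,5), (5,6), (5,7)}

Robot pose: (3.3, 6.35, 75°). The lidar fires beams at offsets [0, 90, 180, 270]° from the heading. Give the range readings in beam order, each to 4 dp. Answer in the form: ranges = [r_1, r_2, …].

beam 1: φ=0°, α=75°
  d=(0.2588,0.9659)  start (3,6)  tX=2.7046 tY=0.6729  stride 1/|dx|=3.8637 1/|dy|=1.0353
    cross y-line → (3,7), t=0.6729 (wall)
  → r_1 = 0.6729
beam 2: φ=90°, α=165°
  d=(-0.9659,0.2588)  start (3,6)  tX=0.3106 tY=2.5114  stride 1/|dx|=1.0353 1/|dy|=3.8637
    cross x-line → (2,6), t=0.3106
    cross x-line → (1,6), t=1.3459 (wall)
  → r_2 = 1.3459
beam 3: φ=180°, α=255°
  d=(-0.2588,-0.9659)  start (3,6)  tX=1.1591 tY=0.3623  stride 1/|dx|=3.8637 1/|dy|=1.0353
    cross y-line → (3,5), t=0.3623
    cross x-line → (2,5), t=1.1591
    cross y-line → (2,4), t=1.3976
    cross y-line → (2,3), t=2.4329
    cross y-line → (2,2), t=3.4682
    cross y-line → (2,1), t=4.5035
    cross x-line → (1,1), t=5.0228
    cross y-line → (1,0), t=5.5387 (wall)
  → r_3 = 5.5387
beam 4: φ=270°, α=345°
  d=(0.9659,-0.2588)  start (3,6)  tX=0.7247 tY=1.3523  stride 1/|dx|=1.0353 1/|dy|=3.8637
    cross x-line → (4,6), t=0.7247
    cross y-line → (4,5), t=1.3523
    cross x-line → (5,5), t=1.7600 (wall)
  → r_4 = 1.7600

ranges = [0.6729, 1.3459, 5.5387, 1.7600]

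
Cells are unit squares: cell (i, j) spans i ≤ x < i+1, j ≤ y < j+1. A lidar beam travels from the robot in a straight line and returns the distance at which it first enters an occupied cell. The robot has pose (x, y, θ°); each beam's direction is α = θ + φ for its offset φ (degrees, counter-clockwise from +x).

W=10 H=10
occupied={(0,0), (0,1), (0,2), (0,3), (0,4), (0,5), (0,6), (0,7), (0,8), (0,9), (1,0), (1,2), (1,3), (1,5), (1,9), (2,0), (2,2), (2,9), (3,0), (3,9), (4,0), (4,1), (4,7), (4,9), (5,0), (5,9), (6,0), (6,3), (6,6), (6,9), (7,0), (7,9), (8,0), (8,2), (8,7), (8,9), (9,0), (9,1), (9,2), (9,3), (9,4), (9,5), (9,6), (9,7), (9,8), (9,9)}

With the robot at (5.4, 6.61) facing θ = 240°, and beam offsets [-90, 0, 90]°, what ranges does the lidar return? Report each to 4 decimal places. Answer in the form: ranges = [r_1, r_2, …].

ranges = [0.7800, 4.8000, 0.6928]

beam 1: φ=-90°, α=150°
  d=(-0.8660,0.5000)  start (5,6)  tX=0.4619 tY=0.7800  stride 1/|dx|=1.1547 1/|dy|=2.0000
    cross x-line → (4,6), t=0.4619
    cross y-line → (4,7), t=0.7800 (wall)
  → r_1 = 0.7800
beam 2: φ=0°, α=240°
  d=(-0.5000,-0.8660)  start (5,6)  tX=0.8000 tY=0.7044  stride 1/|dx|=2.0000 1/|dy|=1.1547
    cross y-line → (5,5), t=0.7044
    cross x-line → (4,5), t=0.8000
    cross y-line → (4,4), t=1.8591
    cross x-line → (3,4), t=2.8000
    cross y-line → (3,3), t=3.0138
    cross y-line → (3,2), t=4.1685
    cross x-line → (2,2), t=4.8000 (wall)
  → r_2 = 4.8000
beam 3: φ=90°, α=330°
  d=(0.8660,-0.5000)  start (5,6)  tX=0.6928 tY=1.2200  stride 1/|dx|=1.1547 1/|dy|=2.0000
    cross x-line → (6,6), t=0.6928 (wall)
  → r_3 = 0.6928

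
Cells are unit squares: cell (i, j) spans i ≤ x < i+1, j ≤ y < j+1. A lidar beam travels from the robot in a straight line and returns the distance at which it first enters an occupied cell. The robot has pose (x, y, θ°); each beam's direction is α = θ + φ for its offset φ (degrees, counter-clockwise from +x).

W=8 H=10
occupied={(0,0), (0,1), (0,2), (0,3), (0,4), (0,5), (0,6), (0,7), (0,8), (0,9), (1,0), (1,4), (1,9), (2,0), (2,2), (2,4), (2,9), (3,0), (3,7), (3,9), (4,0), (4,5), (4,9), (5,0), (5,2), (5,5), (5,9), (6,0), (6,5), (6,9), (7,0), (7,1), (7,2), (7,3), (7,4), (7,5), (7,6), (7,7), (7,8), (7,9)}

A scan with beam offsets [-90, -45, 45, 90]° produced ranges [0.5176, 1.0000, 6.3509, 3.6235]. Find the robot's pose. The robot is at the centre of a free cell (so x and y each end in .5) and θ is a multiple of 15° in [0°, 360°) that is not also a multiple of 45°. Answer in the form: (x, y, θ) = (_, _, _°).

(x, y, θ) = (6.5, 3.5, 105°)

Enumerate (i+0.5, j+0.5, θ) over the 40 free cells and 16 admissible headings. For each, cast all 4 beams and compare to the given ranges.
  (1.5, 1.5, 120°): beam 1 = 1.0000 ≠ 0.5176 ✗
  (6.5, 2.5, 75°): beam 2 = 0.5774 ≠ 1.0000 ✗
  (3.5, 6.5, 210°): beam 1 = 0.5774 ≠ 0.5176 ✗
  …
  (6.5, 3.5, 105°): r_1=0.5176, r_2=1.0000, r_3=6.3509, r_4=3.6235 — all match ✓
Only this pose fits every beam.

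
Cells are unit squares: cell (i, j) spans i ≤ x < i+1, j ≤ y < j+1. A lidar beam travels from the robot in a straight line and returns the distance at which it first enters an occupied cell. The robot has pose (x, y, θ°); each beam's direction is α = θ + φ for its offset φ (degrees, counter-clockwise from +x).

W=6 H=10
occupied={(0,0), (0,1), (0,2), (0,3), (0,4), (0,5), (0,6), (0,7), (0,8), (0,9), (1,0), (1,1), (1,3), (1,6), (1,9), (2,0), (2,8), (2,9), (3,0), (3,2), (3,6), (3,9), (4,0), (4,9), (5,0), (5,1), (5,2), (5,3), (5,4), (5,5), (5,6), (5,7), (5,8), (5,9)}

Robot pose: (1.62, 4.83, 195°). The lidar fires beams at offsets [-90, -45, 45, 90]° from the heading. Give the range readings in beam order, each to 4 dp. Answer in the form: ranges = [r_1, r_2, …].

beam 1: φ=-90°, α=105°
  direction (-0.2588, 0.9659); cell (1,4); t to first gridline: x 2.3955, y 0.1760 (then +3.8637 / +1.0353)
    (1,5) via y @ 0.1760
    (1,6) via y @ 1.2113  # hit
  → r_1 = 1.2113
beam 2: φ=-45°, α=150°
  direction (-0.8660, 0.5000); cell (1,4); t to first gridline: x 0.7159, y 0.3400 (then +1.1547 / +2.0000)
    (1,5) via y @ 0.3400
    (0,5) via x @ 0.7159  # hit
  → r_2 = 0.7159
beam 3: φ=45°, α=240°
  direction (-0.5000, -0.8660); cell (1,4); t to first gridline: x 1.2400, y 0.9584 (then +2.0000 / +1.1547)
    (1,3) via y @ 0.9584  # hit
  → r_3 = 0.9584
beam 4: φ=90°, α=285°
  direction (0.2588, -0.9659); cell (1,4); t to first gridline: x 1.4682, y 0.8593 (then +3.8637 / +1.0353)
    (1,3) via y @ 0.8593  # hit
  → r_4 = 0.8593

ranges = [1.2113, 0.7159, 0.9584, 0.8593]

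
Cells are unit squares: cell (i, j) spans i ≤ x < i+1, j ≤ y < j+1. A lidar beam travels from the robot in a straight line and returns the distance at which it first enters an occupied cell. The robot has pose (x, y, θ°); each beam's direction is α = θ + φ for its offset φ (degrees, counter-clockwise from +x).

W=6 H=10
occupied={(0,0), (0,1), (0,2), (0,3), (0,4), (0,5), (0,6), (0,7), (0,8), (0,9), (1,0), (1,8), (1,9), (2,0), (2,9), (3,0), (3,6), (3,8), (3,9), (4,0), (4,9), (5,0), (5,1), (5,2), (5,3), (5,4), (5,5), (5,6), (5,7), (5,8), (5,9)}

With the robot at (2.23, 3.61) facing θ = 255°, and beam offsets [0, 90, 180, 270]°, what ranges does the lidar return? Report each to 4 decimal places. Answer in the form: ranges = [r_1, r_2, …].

ranges = [2.7021, 2.8677, 2.9751, 1.2734]

beam 1: φ=0°, α=255°
  direction (-0.2588, -0.9659); cell (2,3); t to first gridline: x 0.8887, y 0.6315 (then +3.8637 / +1.0353)
    (2,2) via y @ 0.6315
    (1,2) via x @ 0.8887
    (1,1) via y @ 1.6668
    (1,0) via y @ 2.7021  # hit
  → r_1 = 2.7021
beam 2: φ=90°, α=345°
  direction (0.9659, -0.2588); cell (2,3); t to first gridline: x 0.7972, y 2.3569 (then +1.0353 / +3.8637)
    (3,3) via x @ 0.7972
    (4,3) via x @ 1.8324
    (4,2) via y @ 2.3569
    (5,2) via x @ 2.8677  # hit
  → r_2 = 2.8677
beam 3: φ=180°, α=75°
  direction (0.2588, 0.9659); cell (2,3); t to first gridline: x 2.9751, y 0.4038 (then +3.8637 / +1.0353)
    (2,4) via y @ 0.4038
    (2,5) via y @ 1.4390
    (2,6) via y @ 2.4743
    (3,6) via x @ 2.9751  # hit
  → r_3 = 2.9751
beam 4: φ=270°, α=165°
  direction (-0.9659, 0.2588); cell (2,3); t to first gridline: x 0.2381, y 1.5068 (then +1.0353 / +3.8637)
    (1,3) via x @ 0.2381
    (0,3) via x @ 1.2734  # hit
  → r_4 = 1.2734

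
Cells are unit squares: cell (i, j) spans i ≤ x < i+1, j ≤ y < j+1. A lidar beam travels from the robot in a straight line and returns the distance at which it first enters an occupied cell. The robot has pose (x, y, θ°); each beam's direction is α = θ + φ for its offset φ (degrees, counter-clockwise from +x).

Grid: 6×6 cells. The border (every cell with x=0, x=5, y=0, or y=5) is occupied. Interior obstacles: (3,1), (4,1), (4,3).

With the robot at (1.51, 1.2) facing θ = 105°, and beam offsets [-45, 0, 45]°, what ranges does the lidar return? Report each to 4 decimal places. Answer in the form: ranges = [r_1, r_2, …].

beam 1: φ=-45°, α=60°
  d=(0.5000,0.8660)  start (1,1)  tX=0.9800 tY=0.9238  stride 1/|dx|=2.0000 1/|dy|=1.1547
    cross y-line → (1,2), t=0.9238
    cross x-line → (2,2), t=0.9800
    cross y-line → (2,3), t=2.0785
    cross x-line → (3,3), t=2.9800
    cross y-line → (3,4), t=3.2332
    cross y-line → (3,5), t=4.3879 (wall)
  → r_1 = 4.3879
beam 2: φ=0°, α=105°
  d=(-0.2588,0.9659)  start (1,1)  tX=1.9705 tY=0.8282  stride 1/|dx|=3.8637 1/|dy|=1.0353
    cross y-line → (1,2), t=0.8282
    cross y-line → (1,3), t=1.8635
    cross x-line → (0,3), t=1.9705 (wall)
  → r_2 = 1.9705
beam 3: φ=45°, α=150°
  d=(-0.8660,0.5000)  start (1,1)  tX=0.5889 tY=1.6000  stride 1/|dx|=1.1547 1/|dy|=2.0000
    cross x-line → (0,1), t=0.5889 (wall)
  → r_3 = 0.5889

ranges = [4.3879, 1.9705, 0.5889]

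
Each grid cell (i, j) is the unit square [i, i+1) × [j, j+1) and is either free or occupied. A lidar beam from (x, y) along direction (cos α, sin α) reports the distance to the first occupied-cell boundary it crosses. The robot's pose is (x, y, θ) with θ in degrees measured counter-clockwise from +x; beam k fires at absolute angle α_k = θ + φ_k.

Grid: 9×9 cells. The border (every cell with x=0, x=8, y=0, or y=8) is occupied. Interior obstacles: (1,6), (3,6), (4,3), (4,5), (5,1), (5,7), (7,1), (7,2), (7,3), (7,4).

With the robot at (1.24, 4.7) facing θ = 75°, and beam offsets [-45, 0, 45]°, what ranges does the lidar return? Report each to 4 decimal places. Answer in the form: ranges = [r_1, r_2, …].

beam 1: φ=-45°, α=30°
  dir = (cos 30°, sin 30°) = (0.8660, 0.5000); from cell (1,4)
  next x-line at t=0.8776, next y-line at t=0.6000; Δt_x=1.1547, Δt_y=2.0000
    y: enter (1,5) at t=0.6000
    x: enter (2,5) at t=0.8776
    x: enter (3,5) at t=2.0323
    y: enter (3,6) at t=2.6000 ← occupied
  → r_1 = 2.6000
beam 2: φ=0°, α=75°
  dir = (cos 75°, sin 75°) = (0.2588, 0.9659); from cell (1,4)
  next x-line at t=2.9364, next y-line at t=0.3106; Δt_x=3.8637, Δt_y=1.0353
    y: enter (1,5) at t=0.3106
    y: enter (1,6) at t=1.3459 ← occupied
  → r_2 = 1.3459
beam 3: φ=45°, α=120°
  dir = (cos 120°, sin 120°) = (-0.5000, 0.8660); from cell (1,4)
  next x-line at t=0.4800, next y-line at t=0.3464; Δt_x=2.0000, Δt_y=1.1547
    y: enter (1,5) at t=0.3464
    x: enter (0,5) at t=0.4800 ← occupied
  → r_3 = 0.4800

ranges = [2.6000, 1.3459, 0.4800]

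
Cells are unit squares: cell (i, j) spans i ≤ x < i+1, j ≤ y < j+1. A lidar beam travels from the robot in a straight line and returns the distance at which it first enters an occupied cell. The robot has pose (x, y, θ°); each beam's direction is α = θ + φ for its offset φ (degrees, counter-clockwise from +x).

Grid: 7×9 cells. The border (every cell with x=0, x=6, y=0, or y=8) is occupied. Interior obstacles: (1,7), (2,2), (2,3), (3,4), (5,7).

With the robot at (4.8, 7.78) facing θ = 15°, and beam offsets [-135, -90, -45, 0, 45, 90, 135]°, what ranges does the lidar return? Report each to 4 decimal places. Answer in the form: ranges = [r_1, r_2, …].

ranges = [3.2101, 0.7727, 0.2309, 0.2071, 0.2540, 0.2278, 0.4400]

beam 1: φ=-135°, α=240°
  dir = (cos 240°, sin 240°) = (-0.5000, -0.8660); from cell (4,7)
  next x-line at t=1.6000, next y-line at t=0.9007; Δt_x=2.0000, Δt_y=1.1547
    y: enter (4,6) at t=0.9007
    x: enter (3,6) at t=1.6000
    y: enter (3,5) at t=2.0554
    y: enter (3,4) at t=3.2101 ← occupied
  → r_1 = 3.2101
beam 2: φ=-90°, α=285°
  dir = (cos 285°, sin 285°) = (0.2588, -0.9659); from cell (4,7)
  next x-line at t=0.7727, next y-line at t=0.8075; Δt_x=3.8637, Δt_y=1.0353
    x: enter (5,7) at t=0.7727 ← occupied
  → r_2 = 0.7727
beam 3: φ=-45°, α=330°
  dir = (cos 330°, sin 330°) = (0.8660, -0.5000); from cell (4,7)
  next x-line at t=0.2309, next y-line at t=1.5600; Δt_x=1.1547, Δt_y=2.0000
    x: enter (5,7) at t=0.2309 ← occupied
  → r_3 = 0.2309
beam 4: φ=0°, α=15°
  dir = (cos 15°, sin 15°) = (0.9659, 0.2588); from cell (4,7)
  next x-line at t=0.2071, next y-line at t=0.8500; Δt_x=1.0353, Δt_y=3.8637
    x: enter (5,7) at t=0.2071 ← occupied
  → r_4 = 0.2071
beam 5: φ=45°, α=60°
  dir = (cos 60°, sin 60°) = (0.5000, 0.8660); from cell (4,7)
  next x-line at t=0.4000, next y-line at t=0.2540; Δt_x=2.0000, Δt_y=1.1547
    y: enter (4,8) at t=0.2540 ← occupied
  → r_5 = 0.2540
beam 6: φ=90°, α=105°
  dir = (cos 105°, sin 105°) = (-0.2588, 0.9659); from cell (4,7)
  next x-line at t=3.0910, next y-line at t=0.2278; Δt_x=3.8637, Δt_y=1.0353
    y: enter (4,8) at t=0.2278 ← occupied
  → r_6 = 0.2278
beam 7: φ=135°, α=150°
  dir = (cos 150°, sin 150°) = (-0.8660, 0.5000); from cell (4,7)
  next x-line at t=0.9238, next y-line at t=0.4400; Δt_x=1.1547, Δt_y=2.0000
    y: enter (4,8) at t=0.4400 ← occupied
  → r_7 = 0.4400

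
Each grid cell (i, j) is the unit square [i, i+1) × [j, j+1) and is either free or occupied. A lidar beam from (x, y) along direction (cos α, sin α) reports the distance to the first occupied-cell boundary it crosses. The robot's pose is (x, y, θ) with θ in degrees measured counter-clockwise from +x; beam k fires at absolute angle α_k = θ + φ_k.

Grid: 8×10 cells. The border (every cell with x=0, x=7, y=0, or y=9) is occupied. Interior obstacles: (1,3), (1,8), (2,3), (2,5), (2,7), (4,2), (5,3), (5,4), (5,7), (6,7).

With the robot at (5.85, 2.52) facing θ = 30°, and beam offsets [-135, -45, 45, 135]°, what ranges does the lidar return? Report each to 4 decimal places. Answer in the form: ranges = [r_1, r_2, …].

ranges = [1.5736, 1.1906, 0.4969, 0.8800]

beam 1: φ=-135°, α=255°
  cosα=-0.2588 sinα=-0.9659 | (5,2) | tMaxX 3.2841 tMaxY 0.5383 | tΔX 3.8637 tΔY 1.0353
    t=0.5383 [y] (5,1)
    t=1.5736 [y] (5,0) — stop
  → r_1 = 1.5736
beam 2: φ=-45°, α=345°
  cosα=0.9659 sinα=-0.2588 | (5,2) | tMaxX 0.1553 tMaxY 2.0091 | tΔX 1.0353 tΔY 3.8637
    t=0.1553 [x] (6,2)
    t=1.1906 [x] (7,2) — stop
  → r_2 = 1.1906
beam 3: φ=45°, α=75°
  cosα=0.2588 sinα=0.9659 | (5,2) | tMaxX 0.5796 tMaxY 0.4969 | tΔX 3.8637 tΔY 1.0353
    t=0.4969 [y] (5,3) — stop
  → r_3 = 0.4969
beam 4: φ=135°, α=165°
  cosα=-0.9659 sinα=0.2588 | (5,2) | tMaxX 0.8800 tMaxY 1.8546 | tΔX 1.0353 tΔY 3.8637
    t=0.8800 [x] (4,2) — stop
  → r_4 = 0.8800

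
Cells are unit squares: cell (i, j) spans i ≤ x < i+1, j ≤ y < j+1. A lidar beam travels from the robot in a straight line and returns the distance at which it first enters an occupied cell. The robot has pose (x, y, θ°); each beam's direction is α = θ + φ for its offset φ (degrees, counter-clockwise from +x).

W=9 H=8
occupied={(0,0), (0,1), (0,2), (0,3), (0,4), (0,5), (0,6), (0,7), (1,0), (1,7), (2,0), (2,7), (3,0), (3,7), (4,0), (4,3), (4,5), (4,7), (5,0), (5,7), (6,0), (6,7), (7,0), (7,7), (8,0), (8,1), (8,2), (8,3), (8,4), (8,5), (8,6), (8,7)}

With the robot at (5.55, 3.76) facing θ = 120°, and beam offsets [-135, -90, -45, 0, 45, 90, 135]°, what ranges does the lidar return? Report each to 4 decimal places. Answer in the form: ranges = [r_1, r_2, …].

ranges = [2.5364, 2.8290, 3.3543, 1.4318, 0.5694, 0.6351, 2.8574]

beam 1: φ=-135°, α=345°
  dir = (cos 345°, sin 345°) = (0.9659, -0.2588); from cell (5,3)
  next x-line at t=0.4659, next y-line at t=2.9364; Δt_x=1.0353, Δt_y=3.8637
    x: enter (6,3) at t=0.4659
    x: enter (7,3) at t=1.5012
    x: enter (8,3) at t=2.5364 ← occupied
  → r_1 = 2.5364
beam 2: φ=-90°, α=30°
  dir = (cos 30°, sin 30°) = (0.8660, 0.5000); from cell (5,3)
  next x-line at t=0.5196, next y-line at t=0.4800; Δt_x=1.1547, Δt_y=2.0000
    y: enter (5,4) at t=0.4800
    x: enter (6,4) at t=0.5196
    x: enter (7,4) at t=1.6743
    y: enter (7,5) at t=2.4800
    x: enter (8,5) at t=2.8290 ← occupied
  → r_2 = 2.8290
beam 3: φ=-45°, α=75°
  dir = (cos 75°, sin 75°) = (0.2588, 0.9659); from cell (5,3)
  next x-line at t=1.7387, next y-line at t=0.2485; Δt_x=3.8637, Δt_y=1.0353
    y: enter (5,4) at t=0.2485
    y: enter (5,5) at t=1.2837
    x: enter (6,5) at t=1.7387
    y: enter (6,6) at t=2.3190
    y: enter (6,7) at t=3.3543 ← occupied
  → r_3 = 3.3543
beam 4: φ=0°, α=120°
  dir = (cos 120°, sin 120°) = (-0.5000, 0.8660); from cell (5,3)
  next x-line at t=1.1000, next y-line at t=0.2771; Δt_x=2.0000, Δt_y=1.1547
    y: enter (5,4) at t=0.2771
    x: enter (4,4) at t=1.1000
    y: enter (4,5) at t=1.4318 ← occupied
  → r_4 = 1.4318
beam 5: φ=45°, α=165°
  dir = (cos 165°, sin 165°) = (-0.9659, 0.2588); from cell (5,3)
  next x-line at t=0.5694, next y-line at t=0.9273; Δt_x=1.0353, Δt_y=3.8637
    x: enter (4,3) at t=0.5694 ← occupied
  → r_5 = 0.5694
beam 6: φ=90°, α=210°
  dir = (cos 210°, sin 210°) = (-0.8660, -0.5000); from cell (5,3)
  next x-line at t=0.6351, next y-line at t=1.5200; Δt_x=1.1547, Δt_y=2.0000
    x: enter (4,3) at t=0.6351 ← occupied
  → r_6 = 0.6351
beam 7: φ=135°, α=255°
  dir = (cos 255°, sin 255°) = (-0.2588, -0.9659); from cell (5,3)
  next x-line at t=2.1250, next y-line at t=0.7868; Δt_x=3.8637, Δt_y=1.0353
    y: enter (5,2) at t=0.7868
    y: enter (5,1) at t=1.8221
    x: enter (4,1) at t=2.1250
    y: enter (4,0) at t=2.8574 ← occupied
  → r_7 = 2.8574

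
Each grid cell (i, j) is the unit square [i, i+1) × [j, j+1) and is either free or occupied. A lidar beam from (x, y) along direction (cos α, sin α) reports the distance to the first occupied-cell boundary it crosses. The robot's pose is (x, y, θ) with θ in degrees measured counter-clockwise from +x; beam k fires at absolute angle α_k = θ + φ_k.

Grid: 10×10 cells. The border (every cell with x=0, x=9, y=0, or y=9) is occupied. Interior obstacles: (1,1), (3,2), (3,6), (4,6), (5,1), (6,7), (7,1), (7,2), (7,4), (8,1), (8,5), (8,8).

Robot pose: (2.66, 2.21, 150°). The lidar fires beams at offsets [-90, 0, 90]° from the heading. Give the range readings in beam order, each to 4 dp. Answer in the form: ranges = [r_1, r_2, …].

ranges = [0.6800, 1.9168, 1.3200]

beam 1: φ=-90°, α=60°
  dir = (cos 60°, sin 60°) = (0.5000, 0.8660); from cell (2,2)
  next x-line at t=0.6800, next y-line at t=0.9122; Δt_x=2.0000, Δt_y=1.1547
    x: enter (3,2) at t=0.6800 ← occupied
  → r_1 = 0.6800
beam 2: φ=0°, α=150°
  dir = (cos 150°, sin 150°) = (-0.8660, 0.5000); from cell (2,2)
  next x-line at t=0.7621, next y-line at t=1.5800; Δt_x=1.1547, Δt_y=2.0000
    x: enter (1,2) at t=0.7621
    y: enter (1,3) at t=1.5800
    x: enter (0,3) at t=1.9168 ← occupied
  → r_2 = 1.9168
beam 3: φ=90°, α=240°
  dir = (cos 240°, sin 240°) = (-0.5000, -0.8660); from cell (2,2)
  next x-line at t=1.3200, next y-line at t=0.2425; Δt_x=2.0000, Δt_y=1.1547
    y: enter (2,1) at t=0.2425
    x: enter (1,1) at t=1.3200 ← occupied
  → r_3 = 1.3200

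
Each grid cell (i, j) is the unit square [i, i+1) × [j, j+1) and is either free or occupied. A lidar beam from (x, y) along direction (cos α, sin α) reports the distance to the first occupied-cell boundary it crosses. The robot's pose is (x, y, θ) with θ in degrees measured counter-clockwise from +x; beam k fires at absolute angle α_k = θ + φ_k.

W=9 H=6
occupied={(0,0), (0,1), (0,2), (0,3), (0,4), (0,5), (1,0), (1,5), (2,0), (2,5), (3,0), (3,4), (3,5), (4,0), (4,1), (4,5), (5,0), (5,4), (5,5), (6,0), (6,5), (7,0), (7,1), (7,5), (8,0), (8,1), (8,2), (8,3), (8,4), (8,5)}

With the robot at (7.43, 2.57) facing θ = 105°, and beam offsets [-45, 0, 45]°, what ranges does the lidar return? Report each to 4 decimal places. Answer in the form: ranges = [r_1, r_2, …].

beam 1: φ=-45°, α=60°
  dir = (cos 60°, sin 60°) = (0.5000, 0.8660); from cell (7,2)
  next x-line at t=1.1400, next y-line at t=0.4965; Δt_x=2.0000, Δt_y=1.1547
    y: enter (7,3) at t=0.4965
    x: enter (8,3) at t=1.1400 ← occupied
  → r_1 = 1.1400
beam 2: φ=0°, α=105°
  dir = (cos 105°, sin 105°) = (-0.2588, 0.9659); from cell (7,2)
  next x-line at t=1.6614, next y-line at t=0.4452; Δt_x=3.8637, Δt_y=1.0353
    y: enter (7,3) at t=0.4452
    y: enter (7,4) at t=1.4804
    x: enter (6,4) at t=1.6614
    y: enter (6,5) at t=2.5157 ← occupied
  → r_2 = 2.5157
beam 3: φ=45°, α=150°
  dir = (cos 150°, sin 150°) = (-0.8660, 0.5000); from cell (7,2)
  next x-line at t=0.4965, next y-line at t=0.8600; Δt_x=1.1547, Δt_y=2.0000
    x: enter (6,2) at t=0.4965
    y: enter (6,3) at t=0.8600
    x: enter (5,3) at t=1.6512
    x: enter (4,3) at t=2.8059
    y: enter (4,4) at t=2.8600
    x: enter (3,4) at t=3.9606 ← occupied
  → r_3 = 3.9606

ranges = [1.1400, 2.5157, 3.9606]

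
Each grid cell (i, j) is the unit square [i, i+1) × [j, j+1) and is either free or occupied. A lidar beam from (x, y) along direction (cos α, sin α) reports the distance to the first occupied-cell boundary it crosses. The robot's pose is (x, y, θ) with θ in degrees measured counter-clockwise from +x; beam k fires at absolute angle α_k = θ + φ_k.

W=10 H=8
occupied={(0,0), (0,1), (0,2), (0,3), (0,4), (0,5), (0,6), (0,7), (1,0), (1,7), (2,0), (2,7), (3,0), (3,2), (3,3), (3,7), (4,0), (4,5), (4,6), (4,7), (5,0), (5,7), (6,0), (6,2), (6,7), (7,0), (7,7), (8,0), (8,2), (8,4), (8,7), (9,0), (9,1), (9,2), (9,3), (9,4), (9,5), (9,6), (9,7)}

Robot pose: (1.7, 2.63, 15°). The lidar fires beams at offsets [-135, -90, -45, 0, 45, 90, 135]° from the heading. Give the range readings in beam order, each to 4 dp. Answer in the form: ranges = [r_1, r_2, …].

beam 1: φ=-135°, α=240°
  d=(-0.5000,-0.8660)  start (1,2)  tX=1.4000 tY=0.7275  stride 1/|dx|=2.0000 1/|dy|=1.1547
    cross y-line → (1,1), t=0.7275
    cross x-line → (0,1), t=1.4000 (wall)
  → r_1 = 1.4000
beam 2: φ=-90°, α=285°
  d=(0.2588,-0.9659)  start (1,2)  tX=1.1591 tY=0.6522  stride 1/|dx|=3.8637 1/|dy|=1.0353
    cross y-line → (1,1), t=0.6522
    cross x-line → (2,1), t=1.1591
    cross y-line → (2,0), t=1.6875 (wall)
  → r_2 = 1.6875
beam 3: φ=-45°, α=330°
  d=(0.8660,-0.5000)  start (1,2)  tX=0.3464 tY=1.2600  stride 1/|dx|=1.1547 1/|dy|=2.0000
    cross x-line → (2,2), t=0.3464
    cross y-line → (2,1), t=1.2600
    cross x-line → (3,1), t=1.5011
    cross x-line → (4,1), t=2.6558
    cross y-line → (4,0), t=3.2600 (wall)
  → r_3 = 3.2600
beam 4: φ=0°, α=15°
  d=(0.9659,0.2588)  start (1,2)  tX=0.3106 tY=1.4296  stride 1/|dx|=1.0353 1/|dy|=3.8637
    cross x-line → (2,2), t=0.3106
    cross x-line → (3,2), t=1.3459 (wall)
  → r_4 = 1.3459
beam 5: φ=45°, α=60°
  d=(0.5000,0.8660)  start (1,2)  tX=0.6000 tY=0.4272  stride 1/|dx|=2.0000 1/|dy|=1.1547
    cross y-line → (1,3), t=0.4272
    cross x-line → (2,3), t=0.6000
    cross y-line → (2,4), t=1.5819
    cross x-line → (3,4), t=2.6000
    cross y-line → (3,5), t=2.7366
    cross y-line → (3,6), t=3.8913
    cross x-line → (4,6), t=4.6000 (wall)
  → r_5 = 4.6000
beam 6: φ=90°, α=105°
  d=(-0.2588,0.9659)  start (1,2)  tX=2.7046 tY=0.3831  stride 1/|dx|=3.8637 1/|dy|=1.0353
    cross y-line → (1,3), t=0.3831
    cross y-line → (1,4), t=1.4183
    cross y-line → (1,5), t=2.4536
    cross x-line → (0,5), t=2.7046 (wall)
  → r_6 = 2.7046
beam 7: φ=135°, α=150°
  d=(-0.8660,0.5000)  start (1,2)  tX=0.8083 tY=0.7400  stride 1/|dx|=1.1547 1/|dy|=2.0000
    cross y-line → (1,3), t=0.7400
    cross x-line → (0,3), t=0.8083 (wall)
  → r_7 = 0.8083

ranges = [1.4000, 1.6875, 3.2600, 1.3459, 4.6000, 2.7046, 0.8083]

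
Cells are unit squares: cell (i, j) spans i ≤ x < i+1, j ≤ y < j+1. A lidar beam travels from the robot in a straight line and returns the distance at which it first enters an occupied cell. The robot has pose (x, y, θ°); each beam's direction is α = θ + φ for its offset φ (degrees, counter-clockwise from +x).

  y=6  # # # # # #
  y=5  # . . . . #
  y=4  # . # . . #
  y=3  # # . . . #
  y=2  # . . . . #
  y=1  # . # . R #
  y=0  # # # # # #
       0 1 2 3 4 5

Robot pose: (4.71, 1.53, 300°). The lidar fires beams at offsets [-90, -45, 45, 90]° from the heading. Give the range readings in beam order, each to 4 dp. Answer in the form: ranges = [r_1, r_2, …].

ranges = [1.0600, 0.5487, 0.3002, 0.3349]

beam 1: φ=-90°, α=210°
  d=(-0.8660,-0.5000)  start (4,1)  tX=0.8198 tY=1.0600  stride 1/|dx|=1.1547 1/|dy|=2.0000
    cross x-line → (3,1), t=0.8198
    cross y-line → (3,0), t=1.0600 (wall)
  → r_1 = 1.0600
beam 2: φ=-45°, α=255°
  d=(-0.2588,-0.9659)  start (4,1)  tX=2.7432 tY=0.5487  stride 1/|dx|=3.8637 1/|dy|=1.0353
    cross y-line → (4,0), t=0.5487 (wall)
  → r_2 = 0.5487
beam 3: φ=45°, α=345°
  d=(0.9659,-0.2588)  start (4,1)  tX=0.3002 tY=2.0478  stride 1/|dx|=1.0353 1/|dy|=3.8637
    cross x-line → (5,1), t=0.3002 (wall)
  → r_3 = 0.3002
beam 4: φ=90°, α=30°
  d=(0.8660,0.5000)  start (4,1)  tX=0.3349 tY=0.9400  stride 1/|dx|=1.1547 1/|dy|=2.0000
    cross x-line → (5,1), t=0.3349 (wall)
  → r_4 = 0.3349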